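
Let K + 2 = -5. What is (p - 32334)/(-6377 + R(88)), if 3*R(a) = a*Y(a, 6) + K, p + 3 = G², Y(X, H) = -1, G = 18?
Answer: 96039/19226 ≈ 4.9953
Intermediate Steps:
K = -7 (K = -2 - 5 = -7)
p = 321 (p = -3 + 18² = -3 + 324 = 321)
R(a) = -7/3 - a/3 (R(a) = (a*(-1) - 7)/3 = (-a - 7)/3 = (-7 - a)/3 = -7/3 - a/3)
(p - 32334)/(-6377 + R(88)) = (321 - 32334)/(-6377 + (-7/3 - ⅓*88)) = -32013/(-6377 + (-7/3 - 88/3)) = -32013/(-6377 - 95/3) = -32013/(-19226/3) = -32013*(-3/19226) = 96039/19226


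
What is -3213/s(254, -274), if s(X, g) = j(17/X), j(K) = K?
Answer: -48006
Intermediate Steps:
s(X, g) = 17/X
-3213/s(254, -274) = -3213/(17/254) = -3213/(17*(1/254)) = -3213/17/254 = -3213*254/17 = -48006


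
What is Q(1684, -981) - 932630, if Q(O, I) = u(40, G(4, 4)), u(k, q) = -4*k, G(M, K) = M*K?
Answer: -932790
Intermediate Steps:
G(M, K) = K*M
Q(O, I) = -160 (Q(O, I) = -4*40 = -160)
Q(1684, -981) - 932630 = -160 - 932630 = -932790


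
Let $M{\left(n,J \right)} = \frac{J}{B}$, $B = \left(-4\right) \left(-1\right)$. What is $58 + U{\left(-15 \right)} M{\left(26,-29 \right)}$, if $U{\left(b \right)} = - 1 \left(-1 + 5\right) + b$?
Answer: $\frac{783}{4} \approx 195.75$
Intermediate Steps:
$B = 4$
$U{\left(b \right)} = -4 + b$ ($U{\left(b \right)} = - 1 \cdot 4 + b = \left(-1\right) 4 + b = -4 + b$)
$M{\left(n,J \right)} = \frac{J}{4}$
$58 + U{\left(-15 \right)} M{\left(26,-29 \right)} = 58 + \left(-4 - 15\right) \frac{1}{4} \left(-29\right) = 58 - - \frac{551}{4} = 58 + \frac{551}{4} = \frac{783}{4}$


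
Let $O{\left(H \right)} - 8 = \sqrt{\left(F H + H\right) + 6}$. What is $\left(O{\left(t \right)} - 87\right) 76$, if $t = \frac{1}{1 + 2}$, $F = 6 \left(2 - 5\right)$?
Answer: $-6004 + \frac{76 \sqrt{3}}{3} \approx -5960.1$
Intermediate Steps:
$F = -18$ ($F = 6 \left(-3\right) = -18$)
$t = \frac{1}{3} \approx 0.33333$
$O{\left(H \right)} = 8 + \sqrt{6 - 17 H}$ ($O{\left(H \right)} = 8 + \sqrt{\left(- 18 H + H\right) + 6} = 8 + \sqrt{- 17 H + 6} = 8 + \sqrt{6 - 17 H}$)
$\left(O{\left(t \right)} - 87\right) 76 = \left(\left(8 + \sqrt{6 - \frac{17}{3}}\right) - 87\right) 76 = \left(\left(8 + \sqrt{\frac{1}{3}}\right) - 87\right) 76 = \left(\left(8 + \frac{\sqrt{3}}{3}\right) - 87\right) 76 = \left(-79 + \frac{\sqrt{3}}{3}\right) 76 = -6004 + \frac{76 \sqrt{3}}{3}$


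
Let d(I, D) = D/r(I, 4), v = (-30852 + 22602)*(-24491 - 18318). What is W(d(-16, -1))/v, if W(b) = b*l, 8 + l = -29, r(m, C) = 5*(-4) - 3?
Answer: -1/219540750 ≈ -4.5550e-9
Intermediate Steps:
r(m, C) = -23 (r(m, C) = -20 - 3 = -23)
l = -37 (l = -8 - 29 = -37)
v = 353174250 (v = -8250*(-42809) = 353174250)
d(I, D) = -D/23 (d(I, D) = D/(-23) = D*(-1/23) = -D/23)
W(b) = -37*b (W(b) = b*(-37) = -37*b)
W(d(-16, -1))/v = -(-37)*(-1)/23/353174250 = -37*1/23*(1/353174250) = -37/23*1/353174250 = -1/219540750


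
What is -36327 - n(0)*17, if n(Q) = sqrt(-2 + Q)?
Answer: -36327 - 17*I*sqrt(2) ≈ -36327.0 - 24.042*I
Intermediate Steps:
-36327 - n(0)*17 = -36327 - sqrt(-2 + 0)*17 = -36327 - sqrt(-2)*17 = -36327 - I*sqrt(2)*17 = -36327 - 17*I*sqrt(2)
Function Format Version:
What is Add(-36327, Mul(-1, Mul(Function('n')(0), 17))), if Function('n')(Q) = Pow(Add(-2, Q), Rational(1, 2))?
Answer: Add(-36327, Mul(-17, I, Pow(2, Rational(1, 2)))) ≈ Add(-36327., Mul(-24.042, I))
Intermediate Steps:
Add(-36327, Mul(-1, Mul(Function('n')(0), 17))) = Add(-36327, Mul(-1, Mul(Pow(Add(-2, 0), Rational(1, 2)), 17))) = Add(-36327, Mul(-1, Mul(Pow(-2, Rational(1, 2)), 17))) = Add(-36327, Mul(-1, Mul(Mul(I, Pow(2, Rational(1, 2))), 17))) = Add(-36327, Mul(-1, Mul(17, I, Pow(2, Rational(1, 2))))) = Add(-36327, Mul(-17, I, Pow(2, Rational(1, 2))))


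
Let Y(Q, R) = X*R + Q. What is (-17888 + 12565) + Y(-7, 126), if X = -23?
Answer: -8228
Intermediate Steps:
Y(Q, R) = Q - 23*R (Y(Q, R) = -23*R + Q = Q - 23*R)
(-17888 + 12565) + Y(-7, 126) = (-17888 + 12565) + (-7 - 23*126) = -5323 + (-7 - 2898) = -5323 - 2905 = -8228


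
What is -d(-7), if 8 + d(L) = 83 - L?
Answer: -82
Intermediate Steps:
d(L) = 75 - L (d(L) = -8 + (83 - L) = 75 - L)
-d(-7) = -(75 - 1*(-7)) = -(75 + 7) = -1*82 = -82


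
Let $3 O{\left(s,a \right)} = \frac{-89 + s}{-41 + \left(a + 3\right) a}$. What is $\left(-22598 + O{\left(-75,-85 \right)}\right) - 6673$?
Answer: $- \frac{14840401}{507} \approx -29271.0$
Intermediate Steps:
$O{\left(s,a \right)} = \frac{-89 + s}{3 \left(-41 + a \left(3 + a\right)\right)}$ ($O{\left(s,a \right)} = \frac{\left(-89 + s\right) \frac{1}{-41 + \left(a + 3\right) a}}{3} = \frac{\left(-89 + s\right) \frac{1}{-41 + \left(3 + a\right) a}}{3} = \frac{\left(-89 + s\right) \frac{1}{-41 + a \left(3 + a\right)}}{3} = \frac{\frac{1}{-41 + a \left(3 + a\right)} \left(-89 + s\right)}{3} = \frac{-89 + s}{3 \left(-41 + a \left(3 + a\right)\right)}$)
$\left(-22598 + O{\left(-75,-85 \right)}\right) - 6673 = \left(-22598 + \frac{-89 - 75}{3 \left(-41 + \left(-85\right)^{2} + 3 \left(-85\right)\right)}\right) - 6673 = \left(-22598 + \frac{1}{3} \frac{1}{-41 + 7225 - 255} \left(-164\right)\right) - 6673 = \left(-22598 + \frac{1}{3} \cdot \frac{1}{6929} \left(-164\right)\right) - 6673 = \left(-22598 - \frac{4}{507}\right) - 6673 = - \frac{11457190}{507} - 6673 = - \frac{14840401}{507}$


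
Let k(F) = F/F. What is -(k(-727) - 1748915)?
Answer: 1748914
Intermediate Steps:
k(F) = 1
-(k(-727) - 1748915) = -(1 - 1748915) = -1*(-1748914) = 1748914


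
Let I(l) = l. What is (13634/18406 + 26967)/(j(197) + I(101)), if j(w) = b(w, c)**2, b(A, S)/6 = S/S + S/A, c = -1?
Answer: 9631777435462/48800610055 ≈ 197.37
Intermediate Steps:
b(A, S) = 6 + 6*S/A (b(A, S) = 6*(S/S + S/A) = 6*(1 + S/A) = 6 + 6*S/A)
j(w) = (6 - 6/w)**2 (j(w) = (6 + 6*(-1)/w)**2 = (6 - 6/w)**2)
(13634/18406 + 26967)/(j(197) + I(101)) = (13634/18406 + 26967)/(36*(-1 + 197)**2/197**2 + 101) = (13634*(1/18406) + 26967)/(36*(1/38809)*196**2 + 101) = (6817/9203 + 26967)/(36*(1/38809)*38416 + 101) = 248184118/(9203*(1382976/38809 + 101)) = 248184118/(9203*(5302685/38809)) = (248184118/9203)*(38809/5302685) = 9631777435462/48800610055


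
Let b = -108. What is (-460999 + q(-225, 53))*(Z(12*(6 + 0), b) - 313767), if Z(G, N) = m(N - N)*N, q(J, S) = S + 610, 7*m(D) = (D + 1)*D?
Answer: 144438245712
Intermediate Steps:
m(D) = D*(1 + D)/7 (m(D) = ((D + 1)*D)/7 = ((1 + D)*D)/7 = (D*(1 + D))/7 = D*(1 + D)/7)
q(J, S) = 610 + S
Z(G, N) = 0 (Z(G, N) = ((N - N)*(1 + (N - N))/7)*N = ((1/7)*0*(1 + 0))*N = ((1/7)*0*1)*N = 0*N = 0)
(-460999 + q(-225, 53))*(Z(12*(6 + 0), b) - 313767) = (-460999 + (610 + 53))*(0 - 313767) = (-460999 + 663)*(-313767) = -460336*(-313767) = 144438245712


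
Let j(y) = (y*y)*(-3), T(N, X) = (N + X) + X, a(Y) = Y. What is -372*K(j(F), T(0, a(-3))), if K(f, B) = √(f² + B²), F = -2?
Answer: -2232*√5 ≈ -4990.9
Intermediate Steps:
T(N, X) = N + 2*X
j(y) = -3*y² (j(y) = y²*(-3) = -3*y²)
K(f, B) = √(B² + f²)
-372*K(j(F), T(0, a(-3))) = -372*√((0 + 2*(-3))² + (-3*(-2)²)²) = -372*√((0 - 6)² + (-3*4)²) = -372*√((-6)² + (-12)²) = -372*√(36 + 144) = -2232*√5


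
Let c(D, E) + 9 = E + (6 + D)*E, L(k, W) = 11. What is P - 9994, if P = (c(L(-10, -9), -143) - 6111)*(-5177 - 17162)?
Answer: 194205272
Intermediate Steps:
c(D, E) = -9 + E + E*(6 + D) (c(D, E) = -9 + (E + (6 + D)*E) = -9 + (E + E*(6 + D)) = -9 + E + E*(6 + D))
P = 194215266 (P = ((-9 + 7*(-143) + 11*(-143)) - 6111)*(-5177 - 17162) = ((-9 - 1001 - 1573) - 6111)*(-22339) = (-2583 - 6111)*(-22339) = -8694*(-22339) = 194215266)
P - 9994 = 194215266 - 9994 = 194205272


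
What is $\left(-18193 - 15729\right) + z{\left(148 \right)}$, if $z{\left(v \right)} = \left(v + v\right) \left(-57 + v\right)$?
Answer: $-6986$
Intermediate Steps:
$z{\left(v \right)} = 2 v \left(-57 + v\right)$
$\left(-18193 - 15729\right) + z{\left(148 \right)} = \left(-18193 - 15729\right) + 2 \cdot 148 \left(-57 + 148\right) = -33922 + 2 \cdot 148 \cdot 91 = -33922 + 26936 = -6986$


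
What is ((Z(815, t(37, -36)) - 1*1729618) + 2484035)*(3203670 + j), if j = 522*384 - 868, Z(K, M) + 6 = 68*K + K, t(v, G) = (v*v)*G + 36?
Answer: 2758830999500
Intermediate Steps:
t(v, G) = 36 + G*v**2 (t(v, G) = v**2*G + 36 = G*v**2 + 36 = 36 + G*v**2)
Z(K, M) = -6 + 69*K (Z(K, M) = -6 + (68*K + K) = -6 + 69*K)
j = 199580 (j = 200448 - 868 = 199580)
((Z(815, t(37, -36)) - 1*1729618) + 2484035)*(3203670 + j) = (((-6 + 69*815) - 1*1729618) + 2484035)*(3203670 + 199580) = (((-6 + 56235) - 1729618) + 2484035)*3403250 = ((56229 - 1729618) + 2484035)*3403250 = (-1673389 + 2484035)*3403250 = 810646*3403250 = 2758830999500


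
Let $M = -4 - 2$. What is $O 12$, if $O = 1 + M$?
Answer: $-60$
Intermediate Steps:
$M = -6$ ($M = -4 - 2 = -6$)
$O = -5$ ($O = 1 - 6 = -5$)
$O 12 = \left(-5\right) 12 = -60$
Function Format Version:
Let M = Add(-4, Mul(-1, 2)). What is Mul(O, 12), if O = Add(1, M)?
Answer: -60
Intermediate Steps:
M = -6 (M = Add(-4, -2) = -6)
O = -5 (O = Add(1, -6) = -5)
Mul(O, 12) = Mul(-5, 12) = -60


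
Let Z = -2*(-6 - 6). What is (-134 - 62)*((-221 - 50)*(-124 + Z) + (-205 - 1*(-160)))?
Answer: -5302780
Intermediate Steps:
Z = 24 (Z = -2*(-12) = 24)
(-134 - 62)*((-221 - 50)*(-124 + Z) + (-205 - 1*(-160))) = (-134 - 62)*((-221 - 50)*(-124 + 24) + (-205 - 1*(-160))) = -196*(-271*(-100) + (-205 + 160)) = -196*(27100 - 45) = -196*27055 = -5302780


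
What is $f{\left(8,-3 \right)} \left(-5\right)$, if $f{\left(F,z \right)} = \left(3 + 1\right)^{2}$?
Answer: $-80$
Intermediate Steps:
$f{\left(F,z \right)} = 16$ ($f{\left(F,z \right)} = 4^{2} = 16$)
$f{\left(8,-3 \right)} \left(-5\right) = 16 \left(-5\right) = -80$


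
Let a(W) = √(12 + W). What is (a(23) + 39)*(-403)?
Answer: -15717 - 403*√35 ≈ -18101.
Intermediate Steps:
(a(23) + 39)*(-403) = (√(12 + 23) + 39)*(-403) = (√35 + 39)*(-403) = (39 + √35)*(-403) = -15717 - 403*√35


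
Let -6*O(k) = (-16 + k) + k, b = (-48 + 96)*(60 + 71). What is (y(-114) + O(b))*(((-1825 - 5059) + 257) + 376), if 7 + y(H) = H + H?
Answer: 43663235/3 ≈ 1.4554e+7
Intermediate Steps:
b = 6288 (b = 48*131 = 6288)
O(k) = 8/3 - k/3 (O(k) = -((-16 + k) + k)/6 = -(-16 + 2*k)/6 = 8/3 - k/3)
y(H) = -7 + 2*H (y(H) = -7 + (H + H) = -7 + 2*H)
(y(-114) + O(b))*(((-1825 - 5059) + 257) + 376) = ((-7 + 2*(-114)) + (8/3 - ⅓*6288))*(((-1825 - 5059) + 257) + 376) = ((-7 - 228) + (8/3 - 2096))*((-6884 + 257) + 376) = (-235 - 6280/3)*(-6627 + 376) = -6985/3*(-6251) = 43663235/3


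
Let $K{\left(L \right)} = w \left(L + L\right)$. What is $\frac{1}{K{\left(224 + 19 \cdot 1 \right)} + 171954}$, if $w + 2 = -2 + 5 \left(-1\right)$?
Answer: $\frac{1}{167580} \approx 5.9673 \cdot 10^{-6}$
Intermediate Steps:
$w = -9$ ($w = -2 + \left(-2 + 5 \left(-1\right)\right) = -2 - 7 = -9$)
$K{\left(L \right)} = - 18 L$ ($K{\left(L \right)} = - 9 \left(L + L\right) = - 9 \cdot 2 L = - 18 L$)
$\frac{1}{K{\left(224 + 19 \cdot 1 \right)} + 171954} = \frac{1}{- 18 \left(224 + 19 \cdot 1\right) + 171954} = \frac{1}{- 18 \left(224 + 19\right) + 171954} = \frac{1}{\left(-18\right) 243 + 171954} = \frac{1}{-4374 + 171954} = \frac{1}{167580}$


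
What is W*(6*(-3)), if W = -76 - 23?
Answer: 1782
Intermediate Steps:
W = -99
W*(6*(-3)) = -594*(-3) = -99*(-18) = 1782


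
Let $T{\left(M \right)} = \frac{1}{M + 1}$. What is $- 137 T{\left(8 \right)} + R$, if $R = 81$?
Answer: $\frac{592}{9} \approx 65.778$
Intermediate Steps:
$T{\left(M \right)} = \frac{1}{1 + M}$
$- 137 T{\left(8 \right)} + R = - \frac{137}{1 + 8} + 81 = - \frac{137}{9} + 81 = \frac{592}{9}$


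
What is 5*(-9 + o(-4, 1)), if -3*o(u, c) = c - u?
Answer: -160/3 ≈ -53.333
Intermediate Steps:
o(u, c) = -c/3 + u/3 (o(u, c) = -(c - u)/3 = -c/3 + u/3)
5*(-9 + o(-4, 1)) = 5*(-9 + (-⅓*1 + (⅓)*(-4))) = 5*(-9 + (-⅓ - 4/3)) = 5*(-9 - 5/3) = 5*(-32/3) = -160/3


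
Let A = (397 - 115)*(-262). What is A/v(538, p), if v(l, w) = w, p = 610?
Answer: -36942/305 ≈ -121.12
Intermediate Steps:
A = -73884 (A = 282*(-262) = -73884)
A/v(538, p) = -73884/610 = -73884*1/610 = -36942/305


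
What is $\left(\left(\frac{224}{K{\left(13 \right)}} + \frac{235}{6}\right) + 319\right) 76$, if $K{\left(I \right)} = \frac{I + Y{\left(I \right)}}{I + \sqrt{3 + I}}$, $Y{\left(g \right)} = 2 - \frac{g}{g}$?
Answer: $\frac{143678}{3} \approx 47893.0$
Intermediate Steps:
$Y{\left(g \right)} = 1$ ($Y{\left(g \right)} = 2 - 1 = 1$)
$K{\left(I \right)} = \frac{1 + I}{I + \sqrt{3 + I}}$ ($K{\left(I \right)} = \frac{I + 1}{I + \sqrt{3 + I}} = \frac{1 + I}{I + \sqrt{3 + I}}$)
$\left(\left(\frac{224}{K{\left(13 \right)}} + \frac{235}{6}\right) + 319\right) 76 = \left(\left(\frac{224}{\frac{1}{13 + \sqrt{3 + 13}} \left(1 + 13\right)} + \frac{235}{6}\right) + 319\right) 76 = \left(\left(\frac{224}{\frac{1}{13 + \sqrt{16}} \cdot 14} + 235 \cdot \frac{1}{6}\right) + 319\right) 76 = \left(\left(\frac{224}{\frac{1}{13 + 4} \cdot 14} + \frac{235}{6}\right) + 319\right) 76 = \left(\left(\frac{224}{\frac{1}{17} \cdot 14} + \frac{235}{6}\right) + 319\right) 76 = \left(\left(\frac{224}{\frac{14}{17}} + \frac{235}{6}\right) + 319\right) 76 = \left(\left(224 \cdot \frac{17}{14} + \frac{235}{6}\right) + 319\right) 76 = \left(\left(272 + \frac{235}{6}\right) + 319\right) 76 = \left(\frac{1867}{6} + 319\right) 76 = \frac{3781}{6} \cdot 76 = \frac{143678}{3}$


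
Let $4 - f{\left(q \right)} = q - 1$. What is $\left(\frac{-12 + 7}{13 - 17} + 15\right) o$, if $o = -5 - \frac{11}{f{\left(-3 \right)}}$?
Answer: $- \frac{3315}{32} \approx -103.59$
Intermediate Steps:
$f{\left(q \right)} = 5 - q$ ($f{\left(q \right)} = 4 - \left(q - 1\right) = 4 - \left(-1 + q\right) = 5 - q$)
$o = - \frac{51}{8}$ ($o = -5 - \frac{11}{5 - -3} = -5 - \frac{11}{5 + 3} = -5 - \frac{11}{8} = - \frac{51}{8} \approx -6.375$)
$\left(\frac{-12 + 7}{13 - 17} + 15\right) o = \left(\frac{-12 + 7}{13 - 17} + 15\right) \left(- \frac{51}{8}\right) = \left(- \frac{5}{-4} + 15\right) \left(- \frac{51}{8}\right) = \left(\left(-5\right) \left(- \frac{1}{4}\right) + 15\right) \left(- \frac{51}{8}\right) = \left(\frac{5}{4} + 15\right) \left(- \frac{51}{8}\right) = \frac{65}{4} \left(- \frac{51}{8}\right) = - \frac{3315}{32}$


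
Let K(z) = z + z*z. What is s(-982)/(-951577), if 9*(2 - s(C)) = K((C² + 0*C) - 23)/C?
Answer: -154979566763/1401672921 ≈ -110.57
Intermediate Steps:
K(z) = z + z²
s(C) = 2 - (-23 + C²)*(-22 + C²)/(9*C) (s(C) = 2 - ((C² + 0*C) - 23)*(1 + ((C² + 0*C) - 23))/(9*C) = 2 - ((C² + 0) - 23)*(1 + ((C² + 0) - 23))/(9*C) = 2 - (C² - 23)*(1 + (C² - 23))/(9*C) = 2 - (-23 + C²)*(1 + (-23 + C²))/(9*C) = 2 - (-23 + C²)*(-22 + C²)/(9*C))
s(-982)/(-951577) = (2 + 5*(-982) - 506/9/(-982) - ⅑*(-982)³)/(-951577) = (2 - 4910 - 506/9*(-1/982) - ⅑*(-946966168))*(-1/951577) = (2 - 4910 + 253/4419 + 946966168/9)*(-1/951577) = (154979566763/1473)*(-1/951577) = -154979566763/1401672921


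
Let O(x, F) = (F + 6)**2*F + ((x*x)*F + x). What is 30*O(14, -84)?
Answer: -15825180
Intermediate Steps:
O(x, F) = x + F*x**2 + F*(6 + F)**2 (O(x, F) = (6 + F)**2*F + (x**2*F + x) = F*(6 + F)**2 + (F*x**2 + x) = F*(6 + F)**2 + (x + F*x**2) = x + F*x**2 + F*(6 + F)**2)
30*O(14, -84) = 30*(14 - 84*14**2 - 84*(6 - 84)**2) = 30*(14 - 84*196 - 84*(-78)**2) = 30*(14 - 16464 - 84*6084) = 30*(14 - 16464 - 511056) = 30*(-527506) = -15825180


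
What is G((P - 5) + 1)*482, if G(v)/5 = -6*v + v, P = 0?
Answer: 48200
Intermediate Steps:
G(v) = -25*v (G(v) = 5*(-6*v + v) = 5*(-5*v) = -25*v)
G((P - 5) + 1)*482 = -25*((0 - 5) + 1)*482 = -25*(-5 + 1)*482 = -25*(-4)*482 = 100*482 = 48200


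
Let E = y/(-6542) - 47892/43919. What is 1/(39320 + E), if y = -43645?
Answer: 287318098/11298951148651 ≈ 2.5429e-5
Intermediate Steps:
E = 1603535291/287318098 (E = -43645/(-6542) - 47892/43919 = -43645*(-1/6542) - 47892*1/43919 = 43645/6542 - 47892/43919 = 1603535291/287318098 ≈ 5.5810)
1/(39320 + E) = 1/(39320 + 1603535291/287318098) = 1/(11298951148651/287318098) = 287318098/11298951148651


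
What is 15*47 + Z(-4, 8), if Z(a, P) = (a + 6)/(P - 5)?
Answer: 2117/3 ≈ 705.67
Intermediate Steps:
Z(a, P) = (6 + a)/(-5 + P)
15*47 + Z(-4, 8) = 15*47 + (6 - 4)/(-5 + 8) = 705 + 2/3 = 2117/3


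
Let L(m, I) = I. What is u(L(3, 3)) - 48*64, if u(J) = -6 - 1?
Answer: -3079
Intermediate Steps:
u(J) = -7
u(L(3, 3)) - 48*64 = -7 - 48*64 = -7 - 3072 = -3079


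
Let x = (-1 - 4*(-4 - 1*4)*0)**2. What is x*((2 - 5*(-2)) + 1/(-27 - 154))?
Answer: 2171/181 ≈ 11.994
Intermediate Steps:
x = 1 (x = (-1 - 4*(-4 - 4)*0)**2 = (-1 - 4*(-8)*0)**2 = (-1 + 32*0)**2 = (-1 + 0)**2 = (-1)**2 = 1)
x*((2 - 5*(-2)) + 1/(-27 - 154)) = 1*((2 - 5*(-2)) + 1/(-27 - 154)) = 1*((2 + 10) + 1/(-181)) = 1*(12 - 1/181) = 1*(2171/181) = 2171/181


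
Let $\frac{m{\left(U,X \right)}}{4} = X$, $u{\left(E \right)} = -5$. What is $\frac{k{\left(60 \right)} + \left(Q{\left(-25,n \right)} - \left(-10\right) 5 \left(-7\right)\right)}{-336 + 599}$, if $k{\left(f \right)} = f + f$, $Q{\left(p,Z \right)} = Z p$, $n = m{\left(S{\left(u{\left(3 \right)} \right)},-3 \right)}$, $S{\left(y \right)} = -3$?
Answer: $\frac{70}{263} \approx 0.26616$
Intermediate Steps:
$m{\left(U,X \right)} = 4 X$
$n = -12$ ($n = 4 \left(-3\right) = -12$)
$k{\left(f \right)} = 2 f$
$\frac{k{\left(60 \right)} + \left(Q{\left(-25,n \right)} - \left(-10\right) 5 \left(-7\right)\right)}{-336 + 599} = \frac{2 \cdot 60 - \left(-300 + \left(-10\right) 5 \left(-7\right)\right)}{-336 + 599} = \frac{120 + \left(300 - \left(-50\right) \left(-7\right)\right)}{263} = \left(120 + \left(300 - 350\right)\right) \frac{1}{263} = \left(120 - 50\right) \frac{1}{263} = 70 \cdot \frac{1}{263} = \frac{70}{263}$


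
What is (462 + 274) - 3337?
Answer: -2601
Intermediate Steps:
(462 + 274) - 3337 = 736 - 3337 = -2601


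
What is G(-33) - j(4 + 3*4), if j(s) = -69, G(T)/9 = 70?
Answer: 699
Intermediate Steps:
G(T) = 630 (G(T) = 9*70 = 630)
G(-33) - j(4 + 3*4) = 630 - 1*(-69) = 630 + 69 = 699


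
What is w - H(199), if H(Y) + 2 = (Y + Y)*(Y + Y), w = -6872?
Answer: -165274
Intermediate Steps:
H(Y) = -2 + 4*Y² (H(Y) = -2 + (Y + Y)*(Y + Y) = -2 + (2*Y)*(2*Y) = -2 + 4*Y²)
w - H(199) = -6872 - (-2 + 4*199²) = -6872 - (-2 + 4*39601) = -6872 - (-2 + 158404) = -6872 - 1*158402 = -6872 - 158402 = -165274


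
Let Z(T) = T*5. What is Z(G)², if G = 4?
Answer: 400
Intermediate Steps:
Z(T) = 5*T
Z(G)² = (5*4)² = 20² = 400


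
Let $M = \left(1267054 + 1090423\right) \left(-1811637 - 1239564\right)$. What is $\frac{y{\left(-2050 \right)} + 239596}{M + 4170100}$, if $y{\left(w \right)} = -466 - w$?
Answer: $- \frac{241180}{7193132009777} \approx -3.3529 \cdot 10^{-8}$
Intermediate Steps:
$M = -7193136179877$ ($M = 2357477 \left(-3051201\right) = -7193136179877$)
$\frac{y{\left(-2050 \right)} + 239596}{M + 4170100} = \frac{\left(-466 - -2050\right) + 239596}{-7193136179877 + 4170100} = \frac{\left(-466 + 2050\right) + 239596}{-7193132009777} = \left(1584 + 239596\right) \left(- \frac{1}{7193132009777}\right) = 241180 \left(- \frac{1}{7193132009777}\right) = - \frac{241180}{7193132009777}$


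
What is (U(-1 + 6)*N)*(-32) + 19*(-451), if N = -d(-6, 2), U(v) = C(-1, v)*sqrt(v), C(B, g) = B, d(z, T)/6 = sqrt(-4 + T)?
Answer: -8569 - 192*I*sqrt(10) ≈ -8569.0 - 607.16*I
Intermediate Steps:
d(z, T) = 6*sqrt(-4 + T)
U(v) = -sqrt(v)
N = -6*I*sqrt(2) (N = -6*sqrt(-4 + 2) = -6*sqrt(-2) = -6*I*sqrt(2) ≈ -8.4853*I)
(U(-1 + 6)*N)*(-32) + 19*(-451) = ((-sqrt(-1 + 6))*(-6*I*sqrt(2)))*(-32) + 19*(-451) = ((-sqrt(5))*(-6*I*sqrt(2)))*(-32) - 8569 = (6*I*sqrt(10))*(-32) - 8569 = -192*I*sqrt(10) - 8569 = -8569 - 192*I*sqrt(10)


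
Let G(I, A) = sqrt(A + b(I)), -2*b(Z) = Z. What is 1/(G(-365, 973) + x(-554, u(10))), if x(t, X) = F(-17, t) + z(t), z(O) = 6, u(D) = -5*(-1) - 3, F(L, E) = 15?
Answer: -42/1429 + sqrt(4622)/1429 ≈ 0.018184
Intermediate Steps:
b(Z) = -Z/2
u(D) = 2 (u(D) = 5 - 3 = 2)
G(I, A) = sqrt(A - I/2)
x(t, X) = 21 (x(t, X) = 15 + 6 = 21)
1/(G(-365, 973) + x(-554, u(10))) = 1/(sqrt(-2*(-365) + 4*973)/2 + 21) = 1/(sqrt(730 + 3892)/2 + 21) = 1/(sqrt(4622)/2 + 21) = 1/(21 + sqrt(4622)/2)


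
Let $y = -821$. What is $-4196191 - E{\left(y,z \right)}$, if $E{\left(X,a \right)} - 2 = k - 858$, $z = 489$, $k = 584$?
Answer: $-4195919$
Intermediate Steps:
$E{\left(X,a \right)} = -272$ ($E{\left(X,a \right)} = 2 + \left(584 - 858\right) = 2 - 274 = -272$)
$-4196191 - E{\left(y,z \right)} = -4196191 - -272 = -4196191 + 272 = -4195919$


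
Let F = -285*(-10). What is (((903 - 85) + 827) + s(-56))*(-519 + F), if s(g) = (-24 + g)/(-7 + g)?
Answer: 3837455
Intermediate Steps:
s(g) = (-24 + g)/(-7 + g)
F = 2850
(((903 - 85) + 827) + s(-56))*(-519 + F) = (((903 - 85) + 827) + (-24 - 56)/(-7 - 56))*(-519 + 2850) = ((818 + 827) - 80/(-63))*2331 = (1645 - 1/63*(-80))*2331 = (1645 + 80/63)*2331 = (103715/63)*2331 = 3837455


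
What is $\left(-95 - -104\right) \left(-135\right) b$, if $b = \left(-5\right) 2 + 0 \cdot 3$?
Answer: $12150$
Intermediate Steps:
$b = -10$ ($b = -10 + 0 = -10$)
$\left(-95 - -104\right) \left(-135\right) b = \left(-95 - -104\right) \left(-135\right) \left(-10\right) = \left(-95 + 104\right) \left(-135\right) \left(-10\right) = 9 \left(-135\right) \left(-10\right) = \left(-1215\right) \left(-10\right) = 12150$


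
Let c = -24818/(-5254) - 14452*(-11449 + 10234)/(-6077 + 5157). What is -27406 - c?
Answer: -1005968373/120842 ≈ -8324.7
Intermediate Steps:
c = -2305827479/120842 (c = -24818*(-1/5254) - 14452/((-920/(-1215))) = 12409/2627 - 14452/((-920*(-1/1215))) = 12409/2627 - 14452/184/243 = 12409/2627 - 14452*243/184 = 12409/2627 - 877959/46 = -2305827479/120842 ≈ -19081.)
-27406 - c = -27406 - 1*(-2305827479/120842) = -27406 + 2305827479/120842 = -1005968373/120842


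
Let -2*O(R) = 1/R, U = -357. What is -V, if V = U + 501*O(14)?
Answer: 10497/28 ≈ 374.89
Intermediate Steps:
O(R) = -1/(2*R)
V = -10497/28 (V = -357 + 501*(-1/2/14) = -357 + 501*(-1/2*1/14) = -357 + 501*(-1/28) = -357 - 501/28 = -10497/28 ≈ -374.89)
-V = -1*(-10497/28) = 10497/28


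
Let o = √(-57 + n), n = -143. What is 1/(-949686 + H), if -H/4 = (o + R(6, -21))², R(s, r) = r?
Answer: -I/(1680*√2 + 950650*I) ≈ -1.0519e-6 - 2.6289e-9*I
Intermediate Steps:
o = 10*I*√2 (o = √(-57 - 143) = √(-200) = 10*I*√2 ≈ 14.142*I)
H = -4*(-21 + 10*I*√2)² (H = -4*(10*I*√2 - 21)² = -4*(-21 + 10*I*√2)² ≈ -964.0 + 2375.9*I)
1/(-949686 + H) = 1/(-949686 + (-964 + 1680*I*√2)) = 1/(-950650 + 1680*I*√2)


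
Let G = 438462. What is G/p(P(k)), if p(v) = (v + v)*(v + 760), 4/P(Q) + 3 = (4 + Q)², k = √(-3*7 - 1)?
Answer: 219231*(-144*√22 + 1327*I)/(16*(1520*√22 + 1709*I)) ≈ -649.42 + 2706.0*I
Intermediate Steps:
k = I*√22 (k = √(-21 - 1) = √(-22) = I*√22 ≈ 4.6904*I)
P(Q) = 4/(-3 + (4 + Q)²)
p(v) = 2*v*(760 + v) (p(v) = (2*v)*(760 + v) = 2*v*(760 + v))
G/p(P(k)) = 438462/((2*(4/(-3 + (4 + I*√22)²))*(760 + 4/(-3 + (4 + I*√22)²)))) = 438462/((8*(760 + 4/(-3 + (4 + I*√22)²))/(-3 + (4 + I*√22)²))) = 438462*((-3 + (4 + I*√22)²)/(8*(760 + 4/(-3 + (4 + I*√22)²)))) = 219231*(-3 + (4 + I*√22)²)/(4*(760 + 4/(-3 + (4 + I*√22)²)))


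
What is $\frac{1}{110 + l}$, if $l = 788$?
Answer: $\frac{1}{898} \approx 0.0011136$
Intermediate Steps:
$\frac{1}{110 + l} = \frac{1}{110 + 788} = \frac{1}{898}$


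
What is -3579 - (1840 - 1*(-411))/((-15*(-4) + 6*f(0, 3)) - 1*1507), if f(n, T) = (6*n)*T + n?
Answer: -5176562/1447 ≈ -3577.4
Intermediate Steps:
f(n, T) = n + 6*T*n (f(n, T) = 6*T*n + n = n + 6*T*n)
-3579 - (1840 - 1*(-411))/((-15*(-4) + 6*f(0, 3)) - 1*1507) = -3579 - (1840 - 1*(-411))/((-15*(-4) + 6*(0*(1 + 6*3))) - 1*1507) = -3579 - (1840 + 411)/((60 + 6*(0*(1 + 18))) - 1507) = -3579 - 2251/((60 + 6*(0*19)) - 1507) = -3579 - 2251/((60 + 6*0) - 1507) = -3579 - 2251/((60 + 0) - 1507) = -3579 - 2251/(60 - 1507) = -3579 - 2251/(-1447) = -3579 - 2251*(-1)/1447 = -3579 - 1*(-2251/1447) = -3579 + 2251/1447 = -5176562/1447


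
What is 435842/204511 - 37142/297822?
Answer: 1247014169/621508929 ≈ 2.0064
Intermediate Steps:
435842/204511 - 37142/297822 = 435842*(1/204511) - 37142*1/297822 = 435842/204511 - 379/3039 = 1247014169/621508929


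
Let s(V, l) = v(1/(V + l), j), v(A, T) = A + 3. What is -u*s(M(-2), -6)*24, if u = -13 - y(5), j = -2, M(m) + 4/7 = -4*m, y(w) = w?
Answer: 7992/5 ≈ 1598.4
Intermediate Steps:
M(m) = -4/7 - 4*m
v(A, T) = 3 + A
s(V, l) = 3 + 1/(V + l)
u = -18 (u = -13 - 1*5 = -13 - 5 = -18)
-u*s(M(-2), -6)*24 = -(-18*(3 + 1/((-4/7 - 4*(-2)) - 6)))*24 = -(-18*(3 + 1/((-4/7 + 8) - 6)))*24 = -(-18*(3 + 1/(52/7 - 6)))*24 = -(-18*(3 + 1/(10/7)))*24 = -(-18*(3 + 7/10))*24 = -(-18*37/10)*24 = -(-333)*24/5 = -1*(-7992/5) = 7992/5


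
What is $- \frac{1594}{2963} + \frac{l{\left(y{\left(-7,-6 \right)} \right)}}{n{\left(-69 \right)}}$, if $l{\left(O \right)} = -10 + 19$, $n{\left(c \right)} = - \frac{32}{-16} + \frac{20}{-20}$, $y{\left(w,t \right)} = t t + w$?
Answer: $\frac{25073}{2963} \approx 8.462$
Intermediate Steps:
$y{\left(w,t \right)} = w + t^{2}$ ($y{\left(w,t \right)} = t^{2} + w = w + t^{2}$)
$n{\left(c \right)} = 1$ ($n{\left(c \right)} = \left(-32\right) \left(- \frac{1}{16}\right) + 20 \left(- \frac{1}{20}\right) = 2 - 1 = 1$)
$l{\left(O \right)} = 9$
$- \frac{1594}{2963} + \frac{l{\left(y{\left(-7,-6 \right)} \right)}}{n{\left(-69 \right)}} = - \frac{1594}{2963} + \frac{9}{1} = \left(-1594\right) \frac{1}{2963} + 9 \cdot 1 = - \frac{1594}{2963} + 9 = \frac{25073}{2963}$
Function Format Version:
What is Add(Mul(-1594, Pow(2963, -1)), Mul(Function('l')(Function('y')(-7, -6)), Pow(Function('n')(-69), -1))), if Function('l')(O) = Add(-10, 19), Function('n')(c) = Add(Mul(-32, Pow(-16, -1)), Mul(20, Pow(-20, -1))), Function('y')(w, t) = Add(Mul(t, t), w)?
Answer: Rational(25073, 2963) ≈ 8.4620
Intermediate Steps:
Function('y')(w, t) = Add(w, Pow(t, 2)) (Function('y')(w, t) = Add(Pow(t, 2), w) = Add(w, Pow(t, 2)))
Function('n')(c) = 1 (Function('n')(c) = Add(Mul(-32, Rational(-1, 16)), Mul(20, Rational(-1, 20))) = Add(2, -1) = 1)
Function('l')(O) = 9
Add(Mul(-1594, Pow(2963, -1)), Mul(Function('l')(Function('y')(-7, -6)), Pow(Function('n')(-69), -1))) = Add(Mul(-1594, Pow(2963, -1)), Mul(9, Pow(1, -1))) = Add(Mul(-1594, Rational(1, 2963)), Mul(9, 1)) = Add(Rational(-1594, 2963), 9) = Rational(25073, 2963)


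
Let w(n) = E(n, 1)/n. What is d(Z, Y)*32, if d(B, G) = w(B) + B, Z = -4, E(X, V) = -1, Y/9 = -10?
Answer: -120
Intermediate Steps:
Y = -90 (Y = 9*(-10) = -90)
w(n) = -1/n
d(B, G) = B - 1/B (d(B, G) = -1/B + B = B - 1/B)
d(Z, Y)*32 = (-4 - 1/(-4))*32 = (-4 - 1*(-¼))*32 = (-4 + ¼)*32 = -15/4*32 = -120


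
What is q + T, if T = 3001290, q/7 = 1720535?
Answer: 15045035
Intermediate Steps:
q = 12043745 (q = 7*1720535 = 12043745)
q + T = 12043745 + 3001290 = 15045035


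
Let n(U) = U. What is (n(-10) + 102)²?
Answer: 8464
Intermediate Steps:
(n(-10) + 102)² = (-10 + 102)² = 92² = 8464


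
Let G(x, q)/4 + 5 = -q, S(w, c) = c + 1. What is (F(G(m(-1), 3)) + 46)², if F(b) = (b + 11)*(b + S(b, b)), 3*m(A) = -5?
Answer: 1874161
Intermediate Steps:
m(A) = -5/3 (m(A) = (⅓)*(-5) = -5/3)
S(w, c) = 1 + c
G(x, q) = -20 - 4*q (G(x, q) = -20 + 4*(-q) = -20 - 4*q)
F(b) = (1 + 2*b)*(11 + b) (F(b) = (b + 11)*(b + (1 + b)) = (11 + b)*(1 + 2*b) = (1 + 2*b)*(11 + b))
(F(G(m(-1), 3)) + 46)² = ((11 + 2*(-20 - 4*3)² + 23*(-20 - 4*3)) + 46)² = ((11 + 2*(-20 - 12)² + 23*(-20 - 12)) + 46)² = ((11 + 2*(-32)² + 23*(-32)) + 46)² = ((11 + 2*1024 - 736) + 46)² = ((11 + 2048 - 736) + 46)² = (1323 + 46)² = 1369² = 1874161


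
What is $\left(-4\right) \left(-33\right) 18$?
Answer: $2376$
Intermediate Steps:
$\left(-4\right) \left(-33\right) 18 = 132 \cdot 18 = 2376$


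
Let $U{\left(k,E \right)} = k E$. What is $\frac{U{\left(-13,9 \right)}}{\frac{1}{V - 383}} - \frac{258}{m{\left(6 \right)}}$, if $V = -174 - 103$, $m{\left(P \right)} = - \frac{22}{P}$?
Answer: $\frac{850194}{11} \approx 77290.0$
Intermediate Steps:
$V = -277$
$U{\left(k,E \right)} = E k$
$\frac{U{\left(-13,9 \right)}}{\frac{1}{V - 383}} - \frac{258}{m{\left(6 \right)}} = \frac{9 \left(-13\right)}{\frac{1}{-277 - 383}} - \frac{258}{\left(-22\right) \frac{1}{6}} = - \frac{117}{\frac{1}{-660}} - \frac{258}{\left(-22\right) \frac{1}{6}} = - \frac{117}{- \frac{1}{660}} - \frac{258}{- \frac{11}{3}} = \left(-117\right) \left(-660\right) - - \frac{774}{11} = 77220 + \frac{774}{11} = \frac{850194}{11}$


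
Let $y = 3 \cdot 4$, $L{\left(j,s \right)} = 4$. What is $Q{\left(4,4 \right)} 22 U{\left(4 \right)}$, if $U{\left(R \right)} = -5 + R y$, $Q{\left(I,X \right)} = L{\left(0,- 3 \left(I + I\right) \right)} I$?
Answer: $15136$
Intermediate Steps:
$y = 12$
$Q{\left(I,X \right)} = 4 I$
$U{\left(R \right)} = -5 + 12 R$ ($U{\left(R \right)} = -5 + R 12 = -5 + 12 R$)
$Q{\left(4,4 \right)} 22 U{\left(4 \right)} = 4 \cdot 4 \cdot 22 \left(-5 + 12 \cdot 4\right) = 16 \cdot 22 \left(-5 + 48\right) = 352 \cdot 43 = 15136$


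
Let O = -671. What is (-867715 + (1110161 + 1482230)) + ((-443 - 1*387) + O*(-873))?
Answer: 2309629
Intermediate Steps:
(-867715 + (1110161 + 1482230)) + ((-443 - 1*387) + O*(-873)) = (-867715 + (1110161 + 1482230)) + ((-443 - 1*387) - 671*(-873)) = (-867715 + 2592391) + ((-443 - 387) + 585783) = 1724676 + (-830 + 585783) = 1724676 + 584953 = 2309629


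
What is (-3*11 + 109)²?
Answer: 5776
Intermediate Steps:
(-3*11 + 109)² = (-33 + 109)² = 76² = 5776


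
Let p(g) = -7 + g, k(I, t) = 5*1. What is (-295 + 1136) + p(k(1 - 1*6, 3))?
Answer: 839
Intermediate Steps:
k(I, t) = 5
(-295 + 1136) + p(k(1 - 1*6, 3)) = (-295 + 1136) + (-7 + 5) = 841 - 2 = 839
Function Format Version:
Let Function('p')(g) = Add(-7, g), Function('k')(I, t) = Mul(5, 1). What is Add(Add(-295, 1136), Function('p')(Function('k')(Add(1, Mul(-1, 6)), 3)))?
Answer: 839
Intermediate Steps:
Function('k')(I, t) = 5
Add(Add(-295, 1136), Function('p')(Function('k')(Add(1, Mul(-1, 6)), 3))) = Add(Add(-295, 1136), Add(-7, 5)) = Add(841, -2) = 839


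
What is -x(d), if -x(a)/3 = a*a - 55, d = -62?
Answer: 11367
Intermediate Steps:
x(a) = 165 - 3*a² (x(a) = -3*(a*a - 55) = -3*(a² - 55) = -3*(-55 + a²) = 165 - 3*a²)
-x(d) = -(165 - 3*(-62)²) = -(165 - 3*3844) = -(165 - 11532) = -1*(-11367) = 11367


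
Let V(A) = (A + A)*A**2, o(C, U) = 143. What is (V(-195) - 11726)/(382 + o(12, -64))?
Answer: -14841476/525 ≈ -28269.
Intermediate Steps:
V(A) = 2*A**3 (V(A) = (2*A)*A**2 = 2*A**3)
(V(-195) - 11726)/(382 + o(12, -64)) = (2*(-195)**3 - 11726)/(382 + 143) = (2*(-7414875) - 11726)/525 = (-14829750 - 11726)*(1/525) = -14841476*1/525 = -14841476/525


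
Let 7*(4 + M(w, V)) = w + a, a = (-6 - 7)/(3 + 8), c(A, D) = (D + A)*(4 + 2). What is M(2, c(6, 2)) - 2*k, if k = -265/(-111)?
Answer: -73999/8547 ≈ -8.6579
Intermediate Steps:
c(A, D) = 6*A + 6*D (c(A, D) = (A + D)*6 = 6*A + 6*D)
a = -13/11 ≈ -1.1818
M(w, V) = -321/77 + w/7 (M(w, V) = -4 + (w - 13/11)/7 = -4 + (-13/11 + w)/7 = -4 + (-13/77 + w/7) = -321/77 + w/7)
k = 265/111 (k = -265*(-1/111) = 265/111 ≈ 2.3874)
M(2, c(6, 2)) - 2*k = (-321/77 + (⅐)*2) - 2*265/111 = (-321/77 + 2/7) - 530/111 = -299/77 - 530/111 = -73999/8547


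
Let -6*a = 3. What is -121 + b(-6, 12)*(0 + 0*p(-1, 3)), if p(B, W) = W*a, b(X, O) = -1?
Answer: -121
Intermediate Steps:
a = -1/2 (a = -1/6*3 = -1/2 ≈ -0.50000)
p(B, W) = -W/2 (p(B, W) = W*(-1/2) = -W/2)
-121 + b(-6, 12)*(0 + 0*p(-1, 3)) = -121 - (0 + 0*(-1/2*3)) = -121 - (0 + 0*(-3/2)) = -121 - (0 + 0) = -121 - 1*0 = -121 + 0 = -121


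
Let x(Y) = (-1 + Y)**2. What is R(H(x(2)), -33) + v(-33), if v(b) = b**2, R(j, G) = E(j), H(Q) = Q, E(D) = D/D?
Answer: 1090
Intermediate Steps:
E(D) = 1
R(j, G) = 1
R(H(x(2)), -33) + v(-33) = 1 + (-33)**2 = 1 + 1089 = 1090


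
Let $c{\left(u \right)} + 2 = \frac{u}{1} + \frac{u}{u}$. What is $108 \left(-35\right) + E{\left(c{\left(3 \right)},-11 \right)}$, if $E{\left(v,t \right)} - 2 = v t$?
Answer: $-3800$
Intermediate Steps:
$c{\left(u \right)} = -1 + u$ ($c{\left(u \right)} = -2 + \left(\frac{u}{1} + \frac{u}{u}\right) = -2 + \left(u 1 + 1\right) = -2 + \left(u + 1\right) = -2 + \left(1 + u\right) = -1 + u$)
$E{\left(v,t \right)} = 2 + t v$ ($E{\left(v,t \right)} = 2 + v t = 2 + t v$)
$108 \left(-35\right) + E{\left(c{\left(3 \right)},-11 \right)} = 108 \left(-35\right) + \left(2 - 11 \left(-1 + 3\right)\right) = -3780 + \left(2 - 22\right) = -3780 - 20 = -3800$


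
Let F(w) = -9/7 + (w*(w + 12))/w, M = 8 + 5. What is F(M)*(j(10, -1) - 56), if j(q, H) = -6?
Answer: -10292/7 ≈ -1470.3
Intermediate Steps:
M = 13
F(w) = 75/7 + w (F(w) = -9*⅐ + (w*(12 + w))/w = -9/7 + (12 + w) = 75/7 + w)
F(M)*(j(10, -1) - 56) = (75/7 + 13)*(-6 - 56) = (166/7)*(-62) = -10292/7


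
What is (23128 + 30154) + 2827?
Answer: 56109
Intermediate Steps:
(23128 + 30154) + 2827 = 53282 + 2827 = 56109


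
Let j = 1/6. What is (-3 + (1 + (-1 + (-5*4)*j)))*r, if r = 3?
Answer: -19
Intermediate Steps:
j = ⅙ ≈ 0.16667
(-3 + (1 + (-1 + (-5*4)*j)))*r = (-3 + (1 + (-1 - 5*4*(⅙))))*3 = (-3 + (1 + (-1 - 20*⅙)))*3 = (-3 + (1 + (-1 - 10/3)))*3 = (-3 + (1 - 13/3))*3 = (-3 - 10/3)*3 = -19/3*3 = -19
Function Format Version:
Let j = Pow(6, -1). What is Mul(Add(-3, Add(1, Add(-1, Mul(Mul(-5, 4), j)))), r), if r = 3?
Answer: -19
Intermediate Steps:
j = Rational(1, 6) ≈ 0.16667
Mul(Add(-3, Add(1, Add(-1, Mul(Mul(-5, 4), j)))), r) = Mul(Add(-3, Add(1, Add(-1, Mul(Mul(-5, 4), Rational(1, 6))))), 3) = Mul(Add(-3, Add(1, Add(-1, Mul(-20, Rational(1, 6))))), 3) = Mul(Add(-3, Add(1, Add(-1, Rational(-10, 3)))), 3) = Mul(Add(-3, Add(1, Rational(-13, 3))), 3) = Mul(Add(-3, Rational(-10, 3)), 3) = Mul(Rational(-19, 3), 3) = -19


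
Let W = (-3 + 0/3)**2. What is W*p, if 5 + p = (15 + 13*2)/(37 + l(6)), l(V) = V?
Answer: -1566/43 ≈ -36.419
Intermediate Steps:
p = -174/43 (p = -5 + (15 + 13*2)/(37 + 6) = -5 + (15 + 26)/43 = -5 + 41*(1/43) = -5 + 41/43 = -174/43 ≈ -4.0465)
W = 9 (W = (-3 + 0*(1/3))**2 = (-3 + 0)**2 = (-3)**2 = 9)
W*p = 9*(-174/43) = -1566/43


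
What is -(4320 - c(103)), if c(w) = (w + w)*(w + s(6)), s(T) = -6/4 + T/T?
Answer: 16795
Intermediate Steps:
s(T) = -½ (s(T) = -6*¼ + 1 = -3/2 + 1 = -½)
c(w) = 2*w*(-½ + w) (c(w) = (w + w)*(w - ½) = (2*w)*(-½ + w) = 2*w*(-½ + w))
-(4320 - c(103)) = -(4320 - 103*(-1 + 2*103)) = -(4320 - 103*(-1 + 206)) = -(4320 - 103*205) = -(4320 - 1*21115) = -(4320 - 21115) = -1*(-16795) = 16795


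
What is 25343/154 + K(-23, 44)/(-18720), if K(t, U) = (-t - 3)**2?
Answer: 1482373/9009 ≈ 164.54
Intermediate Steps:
K(t, U) = (-3 - t)**2
25343/154 + K(-23, 44)/(-18720) = 25343/154 + (3 - 23)**2/(-18720) = 25343*(1/154) + (-20)**2*(-1/18720) = 25343/154 + 400*(-1/18720) = 25343/154 - 5/234 = 1482373/9009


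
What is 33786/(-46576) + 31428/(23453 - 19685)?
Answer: 27843435/3656216 ≈ 7.6154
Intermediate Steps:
33786/(-46576) + 31428/(23453 - 19685) = 33786*(-1/46576) + 31428/3768 = -16893/23288 + 31428*(1/3768) = -16893/23288 + 2619/314 = 27843435/3656216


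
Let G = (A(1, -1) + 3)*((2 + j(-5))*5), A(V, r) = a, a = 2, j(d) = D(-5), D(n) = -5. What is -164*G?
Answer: 12300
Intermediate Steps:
j(d) = -5
A(V, r) = 2
G = -75 (G = (2 + 3)*((2 - 5)*5) = 5*(-3*5) = 5*(-15) = -75)
-164*G = -164*(-75) = 12300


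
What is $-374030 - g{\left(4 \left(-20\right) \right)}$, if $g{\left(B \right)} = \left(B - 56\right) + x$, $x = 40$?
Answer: $-373934$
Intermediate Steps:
$g{\left(B \right)} = -16 + B$ ($g{\left(B \right)} = \left(B - 56\right) + 40 = \left(-56 + B\right) + 40 = -16 + B$)
$-374030 - g{\left(4 \left(-20\right) \right)} = -374030 - \left(-16 + 4 \left(-20\right)\right) = -374030 - \left(-16 - 80\right) = -374030 - -96 = -374030 + 96 = -373934$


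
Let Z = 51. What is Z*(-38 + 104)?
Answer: 3366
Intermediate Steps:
Z*(-38 + 104) = 51*(-38 + 104) = 51*66 = 3366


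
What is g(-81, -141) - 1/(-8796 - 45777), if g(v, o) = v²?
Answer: 358053454/54573 ≈ 6561.0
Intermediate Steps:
g(-81, -141) - 1/(-8796 - 45777) = (-81)² - 1/(-8796 - 45777) = 6561 - 1/(-54573) = 6561 - 1*(-1/54573) = 6561 + 1/54573 = 358053454/54573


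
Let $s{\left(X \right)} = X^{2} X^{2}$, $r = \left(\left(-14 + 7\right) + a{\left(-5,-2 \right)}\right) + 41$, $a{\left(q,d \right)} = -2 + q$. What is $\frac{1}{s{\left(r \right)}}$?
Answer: $\frac{1}{531441} \approx 1.8817 \cdot 10^{-6}$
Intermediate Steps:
$r = 27$ ($r = \left(\left(-14 + 7\right) - 7\right) + 41 = \left(-7 - 7\right) + 41 = -14 + 41 = 27$)
$s{\left(X \right)} = X^{4}$
$\frac{1}{s{\left(r \right)}} = \frac{1}{27^{4}} = \frac{1}{531441}$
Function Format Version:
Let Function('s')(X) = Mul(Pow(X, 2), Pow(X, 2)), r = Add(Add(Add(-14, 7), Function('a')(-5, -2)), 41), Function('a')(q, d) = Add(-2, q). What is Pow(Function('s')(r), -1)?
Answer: Rational(1, 531441) ≈ 1.8817e-6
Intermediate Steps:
r = 27 (r = Add(Add(Add(-14, 7), Add(-2, -5)), 41) = Add(Add(-7, -7), 41) = Add(-14, 41) = 27)
Function('s')(X) = Pow(X, 4)
Pow(Function('s')(r), -1) = Pow(Pow(27, 4), -1) = Pow(531441, -1) = Rational(1, 531441)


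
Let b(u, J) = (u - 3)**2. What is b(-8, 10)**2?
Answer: 14641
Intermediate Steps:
b(u, J) = (-3 + u)**2
b(-8, 10)**2 = ((-3 - 8)**2)**2 = ((-11)**2)**2 = 121**2 = 14641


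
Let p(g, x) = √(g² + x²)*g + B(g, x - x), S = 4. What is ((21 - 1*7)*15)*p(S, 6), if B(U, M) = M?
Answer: 1680*√13 ≈ 6057.3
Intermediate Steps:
p(g, x) = g*√(g² + x²) (p(g, x) = √(g² + x²)*g + (x - x) = g*√(g² + x²) + 0 = g*√(g² + x²))
((21 - 1*7)*15)*p(S, 6) = ((21 - 1*7)*15)*(4*√(4² + 6²)) = ((21 - 7)*15)*(4*√(16 + 36)) = (14*15)*(4*√52) = 210*(4*(2*√13)) = 210*(8*√13) = 1680*√13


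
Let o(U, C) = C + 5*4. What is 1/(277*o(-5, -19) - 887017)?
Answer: -1/886740 ≈ -1.1277e-6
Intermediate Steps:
o(U, C) = 20 + C (o(U, C) = C + 20 = 20 + C)
1/(277*o(-5, -19) - 887017) = 1/(277*(20 - 19) - 887017) = 1/(277*1 - 887017) = 1/(277 - 887017) = 1/(-886740) = -1/886740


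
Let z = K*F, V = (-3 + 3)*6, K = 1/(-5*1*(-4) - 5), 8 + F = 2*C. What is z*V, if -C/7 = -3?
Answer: 0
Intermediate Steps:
C = 21 (C = -7*(-3) = 21)
F = 34 (F = -8 + 2*21 = -8 + 42 = 34)
K = 1/15 (K = 1/(-5*(-4) - 5) = 1/(20 - 5) = 1/15 ≈ 0.066667)
V = 0 (V = 0*6 = 0)
z = 34/15 (z = (1/15)*34 = 34/15 ≈ 2.2667)
z*V = (34/15)*0 = 0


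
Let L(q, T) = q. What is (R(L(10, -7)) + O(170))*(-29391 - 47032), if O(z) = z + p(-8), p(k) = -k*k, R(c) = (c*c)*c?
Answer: -84523838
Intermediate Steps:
R(c) = c**3 (R(c) = c**2*c = c**3)
p(k) = -k**2
O(z) = -64 + z (O(z) = z - 1*(-8)**2 = z - 1*64 = z - 64 = -64 + z)
(R(L(10, -7)) + O(170))*(-29391 - 47032) = (10**3 + (-64 + 170))*(-29391 - 47032) = (1000 + 106)*(-76423) = 1106*(-76423) = -84523838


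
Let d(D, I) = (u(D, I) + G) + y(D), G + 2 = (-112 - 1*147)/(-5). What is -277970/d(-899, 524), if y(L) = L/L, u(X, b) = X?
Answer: 1389850/4241 ≈ 327.72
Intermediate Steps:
y(L) = 1
G = 249/5 (G = -2 + (-112 - 1*147)/(-5) = -2 + (-112 - 147)*(-⅕) = -2 - 259*(-⅕) = -2 + 259/5 = 249/5 ≈ 49.800)
d(D, I) = 254/5 + D (d(D, I) = (D + 249/5) + 1 = (249/5 + D) + 1 = 254/5 + D)
-277970/d(-899, 524) = -277970/(254/5 - 899) = -277970/(-4241/5) = -277970*(-5/4241) = 1389850/4241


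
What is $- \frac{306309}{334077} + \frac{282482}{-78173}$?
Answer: $- \frac{39438610857}{8705267107} \approx -4.5304$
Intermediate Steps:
$- \frac{306309}{334077} + \frac{282482}{-78173} = \left(-306309\right) \frac{1}{334077} + 282482 \left(- \frac{1}{78173}\right) = - \frac{102103}{111359} - \frac{282482}{78173} = - \frac{39438610857}{8705267107}$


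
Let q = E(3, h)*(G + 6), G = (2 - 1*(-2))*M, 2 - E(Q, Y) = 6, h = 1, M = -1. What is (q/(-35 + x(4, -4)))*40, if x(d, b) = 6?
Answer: 320/29 ≈ 11.034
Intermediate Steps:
E(Q, Y) = -4 (E(Q, Y) = 2 - 1*6 = 2 - 6 = -4)
G = -4 (G = (2 - 1*(-2))*(-1) = (2 + 2)*(-1) = 4*(-1) = -4)
q = -8 (q = -4*(-4 + 6) = -4*2 = -8)
(q/(-35 + x(4, -4)))*40 = (-8/(-35 + 6))*40 = (-8/(-29))*40 = -1/29*(-8)*40 = (8/29)*40 = 320/29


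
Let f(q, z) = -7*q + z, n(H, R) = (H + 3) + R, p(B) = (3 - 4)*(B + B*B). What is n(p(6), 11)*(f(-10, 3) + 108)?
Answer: -5068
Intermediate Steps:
p(B) = -B - B² (p(B) = -(B + B²) = -B - B²)
n(H, R) = 3 + H + R (n(H, R) = (3 + H) + R = 3 + H + R)
f(q, z) = z - 7*q
n(p(6), 11)*(f(-10, 3) + 108) = (3 - 1*6*(1 + 6) + 11)*((3 - 7*(-10)) + 108) = (3 - 1*6*7 + 11)*((3 + 70) + 108) = (3 - 42 + 11)*(73 + 108) = -28*181 = -5068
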